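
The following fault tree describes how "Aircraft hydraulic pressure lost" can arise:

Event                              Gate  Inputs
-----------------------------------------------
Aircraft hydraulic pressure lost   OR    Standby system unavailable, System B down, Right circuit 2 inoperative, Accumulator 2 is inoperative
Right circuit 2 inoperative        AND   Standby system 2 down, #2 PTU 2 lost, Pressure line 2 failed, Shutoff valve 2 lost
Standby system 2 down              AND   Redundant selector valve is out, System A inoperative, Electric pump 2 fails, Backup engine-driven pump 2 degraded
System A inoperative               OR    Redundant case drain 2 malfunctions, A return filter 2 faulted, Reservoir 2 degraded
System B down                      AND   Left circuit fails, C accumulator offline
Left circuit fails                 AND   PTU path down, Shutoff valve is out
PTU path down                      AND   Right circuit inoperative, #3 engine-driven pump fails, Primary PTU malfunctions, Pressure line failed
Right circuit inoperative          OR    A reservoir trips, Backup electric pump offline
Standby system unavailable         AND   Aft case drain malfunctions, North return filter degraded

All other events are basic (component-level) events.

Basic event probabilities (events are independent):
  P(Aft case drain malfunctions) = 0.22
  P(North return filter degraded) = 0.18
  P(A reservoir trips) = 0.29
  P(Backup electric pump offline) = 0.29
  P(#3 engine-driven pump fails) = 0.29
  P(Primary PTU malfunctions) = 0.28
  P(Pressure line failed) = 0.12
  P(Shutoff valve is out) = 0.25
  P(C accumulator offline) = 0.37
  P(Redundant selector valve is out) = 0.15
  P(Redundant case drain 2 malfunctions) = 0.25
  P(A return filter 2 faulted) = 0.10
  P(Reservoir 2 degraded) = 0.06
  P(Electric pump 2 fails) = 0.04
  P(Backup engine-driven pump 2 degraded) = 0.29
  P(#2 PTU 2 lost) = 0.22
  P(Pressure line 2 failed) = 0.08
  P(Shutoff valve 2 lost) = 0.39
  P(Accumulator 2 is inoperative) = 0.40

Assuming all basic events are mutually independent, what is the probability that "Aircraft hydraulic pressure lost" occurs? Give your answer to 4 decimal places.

0.4240

P(Standby system unavailable) [AND] = 0.22 × 0.18 = 0.039600
P(Right circuit inoperative) [OR] = 1 − (1−0.29) × (1−0.29) = 0.495900
P(PTU path down) [AND] = 0.495900 × 0.29 × 0.28 × 0.12 = 0.004832
P(Left circuit fails) [AND] = 0.004832 × 0.25 = 0.001208
P(System B down) [AND] = 0.001208 × 0.37 = 0.000447
P(System A inoperative) [OR] = 1 − (1−0.25) × (1−0.10) × (1−0.06) = 0.365500
P(Standby system 2 down) [AND] = 0.15 × 0.365500 × 0.04 × 0.29 = 0.000636
P(Right circuit 2 inoperative) [AND] = 0.000636 × 0.22 × 0.08 × 0.39 = 0.000004
P(Aircraft hydraulic pressure lost) [OR] = 1 − (1−0.039600) × (1−0.000447) × (1−0.000004) × (1−0.40) = 0.424020
Rounded to 4 decimal places: P(Aircraft hydraulic pressure lost) ≈ 0.4240.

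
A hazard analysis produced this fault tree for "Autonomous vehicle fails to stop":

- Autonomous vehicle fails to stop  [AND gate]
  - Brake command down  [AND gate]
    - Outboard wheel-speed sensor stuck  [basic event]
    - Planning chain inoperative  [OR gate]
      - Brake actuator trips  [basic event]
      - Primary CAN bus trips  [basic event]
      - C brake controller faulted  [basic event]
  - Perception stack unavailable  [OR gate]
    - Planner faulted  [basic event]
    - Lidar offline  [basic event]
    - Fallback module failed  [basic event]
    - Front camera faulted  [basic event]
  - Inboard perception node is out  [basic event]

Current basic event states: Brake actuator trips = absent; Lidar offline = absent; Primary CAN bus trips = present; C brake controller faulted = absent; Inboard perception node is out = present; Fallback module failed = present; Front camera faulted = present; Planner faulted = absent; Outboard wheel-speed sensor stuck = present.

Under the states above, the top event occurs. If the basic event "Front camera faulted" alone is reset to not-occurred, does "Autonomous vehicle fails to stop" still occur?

Yes

Counterfactual: set "Front camera faulted" to not occurred.
Planning chain inoperative [OR]: Brake actuator trips=not, Primary CAN bus trips=occurs, C brake controller faulted=not → at least one input occurs → occurs.
Brake command down [AND]: Outboard wheel-speed sensor stuck=occurs, Planning chain inoperative=occurs → all inputs occur → occurs.
Perception stack unavailable [OR]: Planner faulted=not, Lidar offline=not, Fallback module failed=occurs, Front camera faulted=not → at least one input occurs → occurs.
Autonomous vehicle fails to stop [AND]: Brake command down=occurs, Perception stack unavailable=occurs, Inboard perception node is out=occurs → all inputs occur → occurs.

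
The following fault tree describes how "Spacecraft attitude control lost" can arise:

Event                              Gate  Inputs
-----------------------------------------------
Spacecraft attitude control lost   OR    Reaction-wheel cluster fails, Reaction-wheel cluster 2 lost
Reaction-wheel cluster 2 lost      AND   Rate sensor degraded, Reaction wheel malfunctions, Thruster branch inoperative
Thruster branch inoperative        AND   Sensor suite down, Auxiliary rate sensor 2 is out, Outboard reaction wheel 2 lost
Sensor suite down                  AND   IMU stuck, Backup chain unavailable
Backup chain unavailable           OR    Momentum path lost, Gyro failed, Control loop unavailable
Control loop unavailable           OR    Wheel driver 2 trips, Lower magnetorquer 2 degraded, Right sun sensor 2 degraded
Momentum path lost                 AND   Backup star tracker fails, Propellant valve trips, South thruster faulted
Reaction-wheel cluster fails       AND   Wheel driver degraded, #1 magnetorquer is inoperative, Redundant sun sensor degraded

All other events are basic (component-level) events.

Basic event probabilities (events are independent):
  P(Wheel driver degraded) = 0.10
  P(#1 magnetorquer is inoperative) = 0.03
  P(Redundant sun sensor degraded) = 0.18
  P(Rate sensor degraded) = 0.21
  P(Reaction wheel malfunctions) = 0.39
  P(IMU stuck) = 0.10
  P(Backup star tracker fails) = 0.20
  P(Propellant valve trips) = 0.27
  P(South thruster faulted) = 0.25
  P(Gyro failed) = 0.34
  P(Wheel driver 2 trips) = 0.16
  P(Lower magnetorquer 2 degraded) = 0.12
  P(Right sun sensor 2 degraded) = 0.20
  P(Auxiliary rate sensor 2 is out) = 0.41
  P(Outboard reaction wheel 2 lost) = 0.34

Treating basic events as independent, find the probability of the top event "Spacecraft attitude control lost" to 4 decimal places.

0.0012

P(Reaction-wheel cluster fails) [AND] = 0.10 × 0.03 × 0.18 = 0.000540
P(Momentum path lost) [AND] = 0.20 × 0.27 × 0.25 = 0.013500
P(Control loop unavailable) [OR] = 1 − (1−0.16) × (1−0.12) × (1−0.20) = 0.408640
P(Backup chain unavailable) [OR] = 1 − (1−0.013500) × (1−0.34) × (1−0.408640) = 0.614971
P(Sensor suite down) [AND] = 0.10 × 0.614971 = 0.061497
P(Thruster branch inoperative) [AND] = 0.061497 × 0.41 × 0.34 = 0.008573
P(Reaction-wheel cluster 2 lost) [AND] = 0.21 × 0.39 × 0.008573 = 0.000702
P(Spacecraft attitude control lost) [OR] = 1 − (1−0.000540) × (1−0.000702) = 0.001242
Rounded to 4 decimal places: P(Spacecraft attitude control lost) ≈ 0.0012.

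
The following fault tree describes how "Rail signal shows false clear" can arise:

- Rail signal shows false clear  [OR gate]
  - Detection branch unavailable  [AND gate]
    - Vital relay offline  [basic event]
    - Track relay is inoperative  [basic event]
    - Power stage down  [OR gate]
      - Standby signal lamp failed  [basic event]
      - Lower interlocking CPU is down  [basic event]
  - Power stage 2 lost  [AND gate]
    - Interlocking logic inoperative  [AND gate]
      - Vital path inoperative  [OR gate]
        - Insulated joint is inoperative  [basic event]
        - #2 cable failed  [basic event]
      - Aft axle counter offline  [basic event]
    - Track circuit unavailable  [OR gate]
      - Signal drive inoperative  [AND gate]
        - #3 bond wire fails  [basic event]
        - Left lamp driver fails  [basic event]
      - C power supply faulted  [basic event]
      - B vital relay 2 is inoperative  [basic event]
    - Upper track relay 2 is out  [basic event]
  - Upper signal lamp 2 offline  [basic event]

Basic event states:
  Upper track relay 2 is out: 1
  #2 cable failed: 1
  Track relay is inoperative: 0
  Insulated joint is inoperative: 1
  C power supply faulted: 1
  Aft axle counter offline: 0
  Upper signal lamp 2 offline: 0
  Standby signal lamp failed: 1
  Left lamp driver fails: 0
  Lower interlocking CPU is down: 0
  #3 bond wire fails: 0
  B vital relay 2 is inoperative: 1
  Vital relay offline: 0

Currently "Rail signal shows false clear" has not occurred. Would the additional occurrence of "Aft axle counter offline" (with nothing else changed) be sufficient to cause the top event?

Yes

Counterfactual: set "Aft axle counter offline" to occurred.
Power stage down [OR]: Standby signal lamp failed=occurs, Lower interlocking CPU is down=not → at least one input occurs → occurs.
Detection branch unavailable [AND]: Vital relay offline=not, Track relay is inoperative=not, Power stage down=occurs → not all inputs occur → does not occur.
Vital path inoperative [OR]: Insulated joint is inoperative=occurs, #2 cable failed=occurs → at least one input occurs → occurs.
Interlocking logic inoperative [AND]: Vital path inoperative=occurs, Aft axle counter offline=occurs → all inputs occur → occurs.
Signal drive inoperative [AND]: #3 bond wire fails=not, Left lamp driver fails=not → not all inputs occur → does not occur.
Track circuit unavailable [OR]: Signal drive inoperative=not, C power supply faulted=occurs, B vital relay 2 is inoperative=occurs → at least one input occurs → occurs.
Power stage 2 lost [AND]: Interlocking logic inoperative=occurs, Track circuit unavailable=occurs, Upper track relay 2 is out=occurs → all inputs occur → occurs.
Rail signal shows false clear [OR]: Detection branch unavailable=not, Power stage 2 lost=occurs, Upper signal lamp 2 offline=not → at least one input occurs → occurs.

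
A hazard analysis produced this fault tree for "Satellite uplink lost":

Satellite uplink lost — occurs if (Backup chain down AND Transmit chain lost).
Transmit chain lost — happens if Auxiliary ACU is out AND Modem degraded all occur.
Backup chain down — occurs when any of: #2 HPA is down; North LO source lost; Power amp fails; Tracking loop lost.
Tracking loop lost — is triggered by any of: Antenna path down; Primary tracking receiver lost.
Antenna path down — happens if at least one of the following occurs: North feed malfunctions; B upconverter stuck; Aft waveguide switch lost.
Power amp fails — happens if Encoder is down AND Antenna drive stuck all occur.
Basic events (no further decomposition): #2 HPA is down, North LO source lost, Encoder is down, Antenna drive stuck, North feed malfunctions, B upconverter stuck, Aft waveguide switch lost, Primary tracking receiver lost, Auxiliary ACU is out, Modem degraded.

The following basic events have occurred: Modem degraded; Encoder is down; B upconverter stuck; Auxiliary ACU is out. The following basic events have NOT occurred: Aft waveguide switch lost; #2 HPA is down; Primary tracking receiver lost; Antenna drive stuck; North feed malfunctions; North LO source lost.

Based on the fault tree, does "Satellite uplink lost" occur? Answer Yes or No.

Yes

Power amp fails [AND]: Encoder is down=occurs, Antenna drive stuck=not → not all inputs occur → does not occur.
Antenna path down [OR]: North feed malfunctions=not, B upconverter stuck=occurs, Aft waveguide switch lost=not → at least one input occurs → occurs.
Tracking loop lost [OR]: Antenna path down=occurs, Primary tracking receiver lost=not → at least one input occurs → occurs.
Backup chain down [OR]: #2 HPA is down=not, North LO source lost=not, Power amp fails=not, Tracking loop lost=occurs → at least one input occurs → occurs.
Transmit chain lost [AND]: Auxiliary ACU is out=occurs, Modem degraded=occurs → all inputs occur → occurs.
Satellite uplink lost [AND]: Backup chain down=occurs, Transmit chain lost=occurs → all inputs occur → occurs.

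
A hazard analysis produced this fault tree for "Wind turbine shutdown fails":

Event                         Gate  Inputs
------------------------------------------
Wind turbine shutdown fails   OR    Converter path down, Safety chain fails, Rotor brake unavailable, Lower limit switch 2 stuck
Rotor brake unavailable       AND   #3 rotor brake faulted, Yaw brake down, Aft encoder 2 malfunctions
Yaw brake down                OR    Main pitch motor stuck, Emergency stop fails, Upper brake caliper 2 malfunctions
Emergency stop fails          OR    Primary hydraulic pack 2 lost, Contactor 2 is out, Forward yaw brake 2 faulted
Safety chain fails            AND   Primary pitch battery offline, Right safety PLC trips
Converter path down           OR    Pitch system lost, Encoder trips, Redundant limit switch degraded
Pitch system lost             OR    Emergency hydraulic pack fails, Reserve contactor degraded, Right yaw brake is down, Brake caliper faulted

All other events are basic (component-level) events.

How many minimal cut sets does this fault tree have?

Pitch system lost [OR]: union of children's cut sets → 4 cut set(s).
Converter path down [OR]: union of children's cut sets → 6 cut set(s).
Safety chain fails [AND]: one cut set from each child combined → 1 × 1 = 1 cut set(s).
Emergency stop fails [OR]: union of children's cut sets → 3 cut set(s).
Yaw brake down [OR]: union of children's cut sets → 5 cut set(s).
Rotor brake unavailable [AND]: one cut set from each child combined → 1 × 5 × 1 = 5 cut set(s).
Wind turbine shutdown fails [OR]: union of children's cut sets → 13 cut set(s).

13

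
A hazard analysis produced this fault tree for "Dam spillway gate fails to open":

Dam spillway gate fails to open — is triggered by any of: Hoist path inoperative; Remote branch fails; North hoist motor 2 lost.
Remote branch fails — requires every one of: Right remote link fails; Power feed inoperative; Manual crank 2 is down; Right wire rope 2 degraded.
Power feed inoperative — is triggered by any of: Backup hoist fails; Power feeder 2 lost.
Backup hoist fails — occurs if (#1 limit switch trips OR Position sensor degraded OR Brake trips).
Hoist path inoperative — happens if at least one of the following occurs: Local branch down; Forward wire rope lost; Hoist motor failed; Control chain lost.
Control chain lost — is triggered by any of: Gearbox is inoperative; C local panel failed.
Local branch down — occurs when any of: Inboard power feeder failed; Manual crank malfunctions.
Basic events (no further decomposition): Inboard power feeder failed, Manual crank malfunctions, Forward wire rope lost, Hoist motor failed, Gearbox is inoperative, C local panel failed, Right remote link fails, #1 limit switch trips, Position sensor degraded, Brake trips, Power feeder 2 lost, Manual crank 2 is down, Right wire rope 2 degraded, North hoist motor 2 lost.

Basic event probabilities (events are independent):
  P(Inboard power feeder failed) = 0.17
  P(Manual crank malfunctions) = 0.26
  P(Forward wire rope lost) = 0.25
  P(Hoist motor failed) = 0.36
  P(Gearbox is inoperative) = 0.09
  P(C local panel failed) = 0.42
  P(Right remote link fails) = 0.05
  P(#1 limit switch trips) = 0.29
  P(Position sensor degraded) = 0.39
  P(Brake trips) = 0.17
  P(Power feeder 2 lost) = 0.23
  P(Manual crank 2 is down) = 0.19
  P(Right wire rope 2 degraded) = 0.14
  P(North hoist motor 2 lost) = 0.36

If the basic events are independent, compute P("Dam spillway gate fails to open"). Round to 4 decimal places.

P(Local branch down) [OR] = 1 − (1−0.17) × (1−0.26) = 0.385800
P(Control chain lost) [OR] = 1 − (1−0.09) × (1−0.42) = 0.472200
P(Hoist path inoperative) [OR] = 1 − (1−0.385800) × (1−0.25) × (1−0.36) × (1−0.472200) = 0.844396
P(Backup hoist fails) [OR] = 1 − (1−0.29) × (1−0.39) × (1−0.17) = 0.640527
P(Power feed inoperative) [OR] = 1 − (1−0.640527) × (1−0.23) = 0.723206
P(Remote branch fails) [AND] = 0.05 × 0.723206 × 0.19 × 0.14 = 0.000962
P(Dam spillway gate fails to open) [OR] = 1 − (1−0.844396) × (1−0.000962) × (1−0.36) = 0.900509
Rounded to 4 decimal places: P(Dam spillway gate fails to open) ≈ 0.9005.

0.9005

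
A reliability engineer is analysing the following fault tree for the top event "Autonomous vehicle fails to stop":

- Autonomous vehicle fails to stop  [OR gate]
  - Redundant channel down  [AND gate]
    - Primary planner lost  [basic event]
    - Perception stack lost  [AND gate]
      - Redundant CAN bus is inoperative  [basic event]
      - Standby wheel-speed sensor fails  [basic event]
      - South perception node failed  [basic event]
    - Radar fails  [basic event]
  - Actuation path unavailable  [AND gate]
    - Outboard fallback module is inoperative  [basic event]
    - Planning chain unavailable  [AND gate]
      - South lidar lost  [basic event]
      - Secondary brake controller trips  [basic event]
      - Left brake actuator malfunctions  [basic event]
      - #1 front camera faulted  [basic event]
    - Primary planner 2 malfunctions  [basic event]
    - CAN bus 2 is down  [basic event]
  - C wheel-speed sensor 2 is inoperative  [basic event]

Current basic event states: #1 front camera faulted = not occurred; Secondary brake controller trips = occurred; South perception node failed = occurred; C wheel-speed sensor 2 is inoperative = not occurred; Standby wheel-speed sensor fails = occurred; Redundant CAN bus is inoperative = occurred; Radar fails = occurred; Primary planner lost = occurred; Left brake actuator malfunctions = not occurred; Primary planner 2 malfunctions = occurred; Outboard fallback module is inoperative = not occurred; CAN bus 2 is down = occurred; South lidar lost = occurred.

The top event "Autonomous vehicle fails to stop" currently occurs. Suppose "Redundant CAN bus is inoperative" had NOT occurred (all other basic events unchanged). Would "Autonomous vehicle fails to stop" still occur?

Counterfactual: set "Redundant CAN bus is inoperative" to not occurred.
Perception stack lost [AND]: Redundant CAN bus is inoperative=not, Standby wheel-speed sensor fails=occurs, South perception node failed=occurs → not all inputs occur → does not occur.
Redundant channel down [AND]: Primary planner lost=occurs, Perception stack lost=not, Radar fails=occurs → not all inputs occur → does not occur.
Planning chain unavailable [AND]: South lidar lost=occurs, Secondary brake controller trips=occurs, Left brake actuator malfunctions=not, #1 front camera faulted=not → not all inputs occur → does not occur.
Actuation path unavailable [AND]: Outboard fallback module is inoperative=not, Planning chain unavailable=not, Primary planner 2 malfunctions=occurs, CAN bus 2 is down=occurs → not all inputs occur → does not occur.
Autonomous vehicle fails to stop [OR]: Redundant channel down=not, Actuation path unavailable=not, C wheel-speed sensor 2 is inoperative=not → no input occurs → does not occur.

No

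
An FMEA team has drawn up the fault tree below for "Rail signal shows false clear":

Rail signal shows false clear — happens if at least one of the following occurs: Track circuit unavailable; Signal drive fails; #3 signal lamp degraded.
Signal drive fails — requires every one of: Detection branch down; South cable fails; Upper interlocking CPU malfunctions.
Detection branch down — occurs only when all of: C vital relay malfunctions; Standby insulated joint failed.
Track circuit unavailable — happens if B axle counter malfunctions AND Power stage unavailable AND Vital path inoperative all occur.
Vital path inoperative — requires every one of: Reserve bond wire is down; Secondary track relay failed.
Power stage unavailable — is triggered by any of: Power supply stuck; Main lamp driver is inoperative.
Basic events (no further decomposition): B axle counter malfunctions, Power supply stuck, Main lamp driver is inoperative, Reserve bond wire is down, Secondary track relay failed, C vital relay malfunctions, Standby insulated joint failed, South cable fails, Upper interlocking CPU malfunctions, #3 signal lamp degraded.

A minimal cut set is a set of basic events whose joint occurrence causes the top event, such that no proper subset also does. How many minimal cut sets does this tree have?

Power stage unavailable [OR]: union of children's cut sets → 2 cut set(s).
Vital path inoperative [AND]: one cut set from each child combined → 1 × 1 = 1 cut set(s).
Track circuit unavailable [AND]: one cut set from each child combined → 1 × 2 × 1 = 2 cut set(s).
Detection branch down [AND]: one cut set from each child combined → 1 × 1 = 1 cut set(s).
Signal drive fails [AND]: one cut set from each child combined → 1 × 1 × 1 = 1 cut set(s).
Rail signal shows false clear [OR]: union of children's cut sets → 4 cut set(s).
Minimal cut sets: {B axle counter malfunctions, Power supply stuck, Reserve bond wire is down, Secondary track relay failed}; {B axle counter malfunctions, Main lamp driver is inoperative, Reserve bond wire is down, Secondary track relay failed}; {C vital relay malfunctions, South cable fails, Standby insulated joint failed, Upper interlocking CPU malfunctions}; {#3 signal lamp degraded}.

4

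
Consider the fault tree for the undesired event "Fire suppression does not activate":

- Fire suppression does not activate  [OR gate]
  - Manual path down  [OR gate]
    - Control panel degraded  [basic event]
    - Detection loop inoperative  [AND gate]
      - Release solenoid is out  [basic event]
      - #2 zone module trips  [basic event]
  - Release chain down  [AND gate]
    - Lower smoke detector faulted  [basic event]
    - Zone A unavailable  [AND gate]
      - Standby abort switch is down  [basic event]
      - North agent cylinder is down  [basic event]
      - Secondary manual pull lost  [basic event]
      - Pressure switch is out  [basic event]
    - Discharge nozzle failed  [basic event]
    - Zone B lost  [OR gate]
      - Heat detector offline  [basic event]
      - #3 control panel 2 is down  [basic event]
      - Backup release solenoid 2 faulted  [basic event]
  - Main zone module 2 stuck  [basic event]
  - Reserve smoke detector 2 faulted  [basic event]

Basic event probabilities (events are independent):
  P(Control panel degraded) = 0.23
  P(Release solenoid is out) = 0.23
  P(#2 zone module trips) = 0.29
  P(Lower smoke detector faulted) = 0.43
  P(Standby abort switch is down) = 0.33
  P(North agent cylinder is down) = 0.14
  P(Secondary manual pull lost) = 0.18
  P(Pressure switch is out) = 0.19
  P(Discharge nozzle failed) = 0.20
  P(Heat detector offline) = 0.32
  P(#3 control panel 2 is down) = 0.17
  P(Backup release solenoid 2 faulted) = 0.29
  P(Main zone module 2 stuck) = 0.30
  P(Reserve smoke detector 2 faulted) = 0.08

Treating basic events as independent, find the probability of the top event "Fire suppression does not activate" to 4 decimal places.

P(Detection loop inoperative) [AND] = 0.23 × 0.29 = 0.066700
P(Manual path down) [OR] = 1 − (1−0.23) × (1−0.066700) = 0.281359
P(Zone A unavailable) [AND] = 0.33 × 0.14 × 0.18 × 0.19 = 0.001580
P(Zone B lost) [OR] = 1 − (1−0.32) × (1−0.17) × (1−0.29) = 0.599276
P(Release chain down) [AND] = 0.43 × 0.001580 × 0.20 × 0.599276 = 0.000081
P(Fire suppression does not activate) [OR] = 1 − (1−0.281359) × (1−0.000081) × (1−0.30) × (1−0.08) = 0.537233
Rounded to 4 decimal places: P(Fire suppression does not activate) ≈ 0.5372.

0.5372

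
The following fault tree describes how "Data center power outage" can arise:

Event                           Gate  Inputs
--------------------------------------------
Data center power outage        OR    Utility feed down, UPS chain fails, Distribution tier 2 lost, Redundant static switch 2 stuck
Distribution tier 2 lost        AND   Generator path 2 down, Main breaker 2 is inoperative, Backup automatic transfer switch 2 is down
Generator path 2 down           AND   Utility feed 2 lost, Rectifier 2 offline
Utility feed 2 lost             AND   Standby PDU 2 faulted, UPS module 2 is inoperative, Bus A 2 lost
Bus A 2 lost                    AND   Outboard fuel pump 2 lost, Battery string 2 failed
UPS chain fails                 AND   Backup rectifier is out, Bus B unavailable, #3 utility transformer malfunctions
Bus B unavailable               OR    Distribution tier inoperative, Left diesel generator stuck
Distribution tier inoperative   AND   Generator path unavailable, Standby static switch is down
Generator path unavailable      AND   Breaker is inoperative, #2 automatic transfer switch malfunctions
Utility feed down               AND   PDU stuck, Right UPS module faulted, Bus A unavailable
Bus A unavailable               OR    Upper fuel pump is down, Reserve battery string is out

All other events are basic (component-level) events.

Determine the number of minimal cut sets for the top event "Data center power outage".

6

Bus A unavailable [OR]: union of children's cut sets → 2 cut set(s).
Utility feed down [AND]: one cut set from each child combined → 1 × 1 × 2 = 2 cut set(s).
Generator path unavailable [AND]: one cut set from each child combined → 1 × 1 = 1 cut set(s).
Distribution tier inoperative [AND]: one cut set from each child combined → 1 × 1 = 1 cut set(s).
Bus B unavailable [OR]: union of children's cut sets → 2 cut set(s).
UPS chain fails [AND]: one cut set from each child combined → 1 × 2 × 1 = 2 cut set(s).
Bus A 2 lost [AND]: one cut set from each child combined → 1 × 1 = 1 cut set(s).
Utility feed 2 lost [AND]: one cut set from each child combined → 1 × 1 × 1 = 1 cut set(s).
Generator path 2 down [AND]: one cut set from each child combined → 1 × 1 = 1 cut set(s).
Distribution tier 2 lost [AND]: one cut set from each child combined → 1 × 1 × 1 = 1 cut set(s).
Data center power outage [OR]: union of children's cut sets → 6 cut set(s).
Minimal cut sets: {PDU stuck, Right UPS module faulted, Upper fuel pump is down}; {PDU stuck, Reserve battery string is out, Right UPS module faulted}; {#2 automatic transfer switch malfunctions, #3 utility transformer malfunctions, Backup rectifier is out, Breaker is inoperative, Standby static switch is down}; {#3 utility transformer malfunctions, Backup rectifier is out, Left diesel generator stuck}; {Backup automatic transfer switch 2 is down, Battery string 2 failed, Main breaker 2 is inoperative, Outboard fuel pump 2 lost, Rectifier 2 offline, Standby PDU 2 faulted, UPS module 2 is inoperative}; {Redundant static switch 2 stuck}.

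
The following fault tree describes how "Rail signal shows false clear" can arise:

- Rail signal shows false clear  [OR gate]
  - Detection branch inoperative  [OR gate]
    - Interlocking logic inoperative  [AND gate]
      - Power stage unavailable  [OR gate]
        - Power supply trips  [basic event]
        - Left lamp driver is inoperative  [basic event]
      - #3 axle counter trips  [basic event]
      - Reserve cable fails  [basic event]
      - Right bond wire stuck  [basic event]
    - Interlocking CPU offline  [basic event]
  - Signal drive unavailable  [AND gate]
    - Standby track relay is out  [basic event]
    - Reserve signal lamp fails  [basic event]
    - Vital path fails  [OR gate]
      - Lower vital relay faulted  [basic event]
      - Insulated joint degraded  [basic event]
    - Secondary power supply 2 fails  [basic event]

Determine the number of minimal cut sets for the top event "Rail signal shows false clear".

Power stage unavailable [OR]: union of children's cut sets → 2 cut set(s).
Interlocking logic inoperative [AND]: one cut set from each child combined → 2 × 1 × 1 × 1 = 2 cut set(s).
Detection branch inoperative [OR]: union of children's cut sets → 3 cut set(s).
Vital path fails [OR]: union of children's cut sets → 2 cut set(s).
Signal drive unavailable [AND]: one cut set from each child combined → 1 × 1 × 2 × 1 = 2 cut set(s).
Rail signal shows false clear [OR]: union of children's cut sets → 5 cut set(s).
Minimal cut sets: {#3 axle counter trips, Power supply trips, Reserve cable fails, Right bond wire stuck}; {#3 axle counter trips, Left lamp driver is inoperative, Reserve cable fails, Right bond wire stuck}; {Interlocking CPU offline}; {Lower vital relay faulted, Reserve signal lamp fails, Secondary power supply 2 fails, Standby track relay is out}; {Insulated joint degraded, Reserve signal lamp fails, Secondary power supply 2 fails, Standby track relay is out}.

5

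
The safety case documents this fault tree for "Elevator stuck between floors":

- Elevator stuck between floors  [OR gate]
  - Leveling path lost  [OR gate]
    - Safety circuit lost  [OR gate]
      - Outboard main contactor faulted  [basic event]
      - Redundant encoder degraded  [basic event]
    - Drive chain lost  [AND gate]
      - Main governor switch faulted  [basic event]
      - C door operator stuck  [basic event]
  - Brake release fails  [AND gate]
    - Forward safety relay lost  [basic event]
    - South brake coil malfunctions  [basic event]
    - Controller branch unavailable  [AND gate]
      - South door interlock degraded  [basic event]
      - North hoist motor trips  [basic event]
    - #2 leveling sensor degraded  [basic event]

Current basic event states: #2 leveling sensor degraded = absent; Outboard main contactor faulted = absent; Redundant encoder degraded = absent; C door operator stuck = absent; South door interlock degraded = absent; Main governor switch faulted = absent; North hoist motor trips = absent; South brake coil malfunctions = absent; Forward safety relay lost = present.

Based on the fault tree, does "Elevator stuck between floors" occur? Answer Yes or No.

Safety circuit lost [OR]: Outboard main contactor faulted=not, Redundant encoder degraded=not → no input occurs → does not occur.
Drive chain lost [AND]: Main governor switch faulted=not, C door operator stuck=not → not all inputs occur → does not occur.
Leveling path lost [OR]: Safety circuit lost=not, Drive chain lost=not → no input occurs → does not occur.
Controller branch unavailable [AND]: South door interlock degraded=not, North hoist motor trips=not → not all inputs occur → does not occur.
Brake release fails [AND]: Forward safety relay lost=occurs, South brake coil malfunctions=not, Controller branch unavailable=not, #2 leveling sensor degraded=not → not all inputs occur → does not occur.
Elevator stuck between floors [OR]: Leveling path lost=not, Brake release fails=not → no input occurs → does not occur.

No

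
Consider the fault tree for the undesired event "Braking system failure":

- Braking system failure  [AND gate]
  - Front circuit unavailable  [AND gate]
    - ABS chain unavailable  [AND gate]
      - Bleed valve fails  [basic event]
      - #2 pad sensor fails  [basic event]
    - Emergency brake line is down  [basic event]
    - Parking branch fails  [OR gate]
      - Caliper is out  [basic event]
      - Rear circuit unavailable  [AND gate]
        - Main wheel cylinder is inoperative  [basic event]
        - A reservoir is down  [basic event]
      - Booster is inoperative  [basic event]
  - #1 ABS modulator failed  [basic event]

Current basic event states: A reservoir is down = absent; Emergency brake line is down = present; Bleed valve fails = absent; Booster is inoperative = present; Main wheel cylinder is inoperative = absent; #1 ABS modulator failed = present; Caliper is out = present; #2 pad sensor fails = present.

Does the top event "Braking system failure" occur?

ABS chain unavailable [AND]: Bleed valve fails=not, #2 pad sensor fails=occurs → not all inputs occur → does not occur.
Rear circuit unavailable [AND]: Main wheel cylinder is inoperative=not, A reservoir is down=not → not all inputs occur → does not occur.
Parking branch fails [OR]: Caliper is out=occurs, Rear circuit unavailable=not, Booster is inoperative=occurs → at least one input occurs → occurs.
Front circuit unavailable [AND]: ABS chain unavailable=not, Emergency brake line is down=occurs, Parking branch fails=occurs → not all inputs occur → does not occur.
Braking system failure [AND]: Front circuit unavailable=not, #1 ABS modulator failed=occurs → not all inputs occur → does not occur.

No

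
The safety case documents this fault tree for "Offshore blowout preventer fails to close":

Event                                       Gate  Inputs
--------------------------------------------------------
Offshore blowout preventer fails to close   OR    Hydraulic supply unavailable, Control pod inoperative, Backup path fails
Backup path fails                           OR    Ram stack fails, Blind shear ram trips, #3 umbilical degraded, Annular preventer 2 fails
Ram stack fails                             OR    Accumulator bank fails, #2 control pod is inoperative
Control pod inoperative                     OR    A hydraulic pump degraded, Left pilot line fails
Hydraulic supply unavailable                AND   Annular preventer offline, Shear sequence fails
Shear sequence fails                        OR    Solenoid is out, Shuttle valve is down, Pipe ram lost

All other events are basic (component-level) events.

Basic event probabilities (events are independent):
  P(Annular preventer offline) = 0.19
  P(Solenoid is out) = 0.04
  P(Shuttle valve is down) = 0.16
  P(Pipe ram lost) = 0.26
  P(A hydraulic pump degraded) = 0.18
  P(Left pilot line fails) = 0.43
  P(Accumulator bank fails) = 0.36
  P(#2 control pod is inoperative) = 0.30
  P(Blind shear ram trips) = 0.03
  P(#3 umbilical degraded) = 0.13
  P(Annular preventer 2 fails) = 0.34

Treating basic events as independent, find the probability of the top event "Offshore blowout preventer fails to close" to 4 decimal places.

P(Shear sequence fails) [OR] = 1 − (1−0.04) × (1−0.16) × (1−0.26) = 0.403264
P(Hydraulic supply unavailable) [AND] = 0.19 × 0.403264 = 0.076620
P(Control pod inoperative) [OR] = 1 − (1−0.18) × (1−0.43) = 0.532600
P(Ram stack fails) [OR] = 1 − (1−0.36) × (1−0.30) = 0.552000
P(Backup path fails) [OR] = 1 − (1−0.552000) × (1−0.03) × (1−0.13) × (1−0.34) = 0.750476
P(Offshore blowout preventer fails to close) [OR] = 1 − (1−0.076620) × (1−0.532600) × (1−0.750476) = 0.892308
Rounded to 4 decimal places: P(Offshore blowout preventer fails to close) ≈ 0.8923.

0.8923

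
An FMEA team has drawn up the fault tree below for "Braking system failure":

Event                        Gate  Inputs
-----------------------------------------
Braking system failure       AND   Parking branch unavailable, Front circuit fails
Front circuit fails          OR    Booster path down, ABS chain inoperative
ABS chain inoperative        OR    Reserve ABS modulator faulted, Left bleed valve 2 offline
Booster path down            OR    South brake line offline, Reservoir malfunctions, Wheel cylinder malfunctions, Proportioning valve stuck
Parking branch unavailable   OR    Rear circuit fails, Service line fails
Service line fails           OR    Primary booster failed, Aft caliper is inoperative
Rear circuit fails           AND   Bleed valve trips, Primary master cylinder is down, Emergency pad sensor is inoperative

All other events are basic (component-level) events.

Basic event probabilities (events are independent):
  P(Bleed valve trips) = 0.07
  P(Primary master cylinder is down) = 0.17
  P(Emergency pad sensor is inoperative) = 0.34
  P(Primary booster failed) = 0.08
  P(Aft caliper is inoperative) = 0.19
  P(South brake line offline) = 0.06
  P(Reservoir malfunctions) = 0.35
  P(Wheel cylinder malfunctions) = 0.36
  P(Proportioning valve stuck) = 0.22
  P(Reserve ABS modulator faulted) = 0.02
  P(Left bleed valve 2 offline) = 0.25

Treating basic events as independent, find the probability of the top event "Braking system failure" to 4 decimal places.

0.2000

P(Rear circuit fails) [AND] = 0.07 × 0.17 × 0.34 = 0.004046
P(Service line fails) [OR] = 1 − (1−0.08) × (1−0.19) = 0.254800
P(Parking branch unavailable) [OR] = 1 − (1−0.004046) × (1−0.254800) = 0.257815
P(Booster path down) [OR] = 1 − (1−0.06) × (1−0.35) × (1−0.36) × (1−0.22) = 0.694989
P(ABS chain inoperative) [OR] = 1 − (1−0.02) × (1−0.25) = 0.265000
P(Front circuit fails) [OR] = 1 − (1−0.694989) × (1−0.265000) = 0.775817
P(Braking system failure) [AND] = 0.257815 × 0.775817 = 0.200017
Rounded to 4 decimal places: P(Braking system failure) ≈ 0.2000.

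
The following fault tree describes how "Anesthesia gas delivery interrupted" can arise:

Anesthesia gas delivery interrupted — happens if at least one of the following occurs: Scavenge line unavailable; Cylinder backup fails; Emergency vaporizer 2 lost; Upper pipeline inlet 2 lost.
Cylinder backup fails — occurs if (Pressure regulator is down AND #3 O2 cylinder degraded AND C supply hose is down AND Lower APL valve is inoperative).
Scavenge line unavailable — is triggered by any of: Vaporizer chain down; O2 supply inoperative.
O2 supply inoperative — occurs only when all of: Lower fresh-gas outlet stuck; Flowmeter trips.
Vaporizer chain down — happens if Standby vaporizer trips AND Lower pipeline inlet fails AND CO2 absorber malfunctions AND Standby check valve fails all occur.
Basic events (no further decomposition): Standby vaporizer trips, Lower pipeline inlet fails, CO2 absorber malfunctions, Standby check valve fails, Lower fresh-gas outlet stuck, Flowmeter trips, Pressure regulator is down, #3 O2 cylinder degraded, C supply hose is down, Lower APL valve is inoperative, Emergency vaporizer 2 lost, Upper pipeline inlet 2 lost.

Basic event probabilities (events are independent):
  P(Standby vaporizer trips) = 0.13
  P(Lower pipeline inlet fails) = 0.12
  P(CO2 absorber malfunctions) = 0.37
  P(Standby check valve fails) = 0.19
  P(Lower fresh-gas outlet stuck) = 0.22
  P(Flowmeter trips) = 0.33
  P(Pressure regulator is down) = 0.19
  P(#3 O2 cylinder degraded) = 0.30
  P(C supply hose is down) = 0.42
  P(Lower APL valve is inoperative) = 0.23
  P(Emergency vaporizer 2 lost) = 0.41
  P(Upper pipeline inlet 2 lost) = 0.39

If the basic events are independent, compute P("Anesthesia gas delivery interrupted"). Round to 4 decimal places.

0.6684

P(Vaporizer chain down) [AND] = 0.13 × 0.12 × 0.37 × 0.19 = 0.001097
P(O2 supply inoperative) [AND] = 0.22 × 0.33 = 0.072600
P(Scavenge line unavailable) [OR] = 1 − (1−0.001097) × (1−0.072600) = 0.073617
P(Cylinder backup fails) [AND] = 0.19 × 0.30 × 0.42 × 0.23 = 0.005506
P(Anesthesia gas delivery interrupted) [OR] = 1 − (1−0.073617) × (1−0.005506) × (1−0.41) × (1−0.39) = 0.668430
Rounded to 4 decimal places: P(Anesthesia gas delivery interrupted) ≈ 0.6684.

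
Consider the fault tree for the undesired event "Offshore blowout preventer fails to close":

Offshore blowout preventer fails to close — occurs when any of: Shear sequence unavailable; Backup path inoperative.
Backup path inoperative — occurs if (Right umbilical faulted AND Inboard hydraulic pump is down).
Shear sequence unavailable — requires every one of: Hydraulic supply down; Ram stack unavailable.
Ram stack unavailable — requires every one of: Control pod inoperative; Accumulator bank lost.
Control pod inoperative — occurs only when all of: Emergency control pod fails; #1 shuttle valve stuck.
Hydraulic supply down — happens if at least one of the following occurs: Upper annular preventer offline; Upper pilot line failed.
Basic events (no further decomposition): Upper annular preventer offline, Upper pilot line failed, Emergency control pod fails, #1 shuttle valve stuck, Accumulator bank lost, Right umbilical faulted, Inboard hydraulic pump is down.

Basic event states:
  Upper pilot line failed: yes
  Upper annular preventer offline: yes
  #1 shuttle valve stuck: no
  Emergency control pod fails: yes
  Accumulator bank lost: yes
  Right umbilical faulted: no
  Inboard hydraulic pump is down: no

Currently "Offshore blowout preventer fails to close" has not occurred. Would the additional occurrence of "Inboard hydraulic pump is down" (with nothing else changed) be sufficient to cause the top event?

Counterfactual: set "Inboard hydraulic pump is down" to occurred.
Hydraulic supply down [OR]: Upper annular preventer offline=occurs, Upper pilot line failed=occurs → at least one input occurs → occurs.
Control pod inoperative [AND]: Emergency control pod fails=occurs, #1 shuttle valve stuck=not → not all inputs occur → does not occur.
Ram stack unavailable [AND]: Control pod inoperative=not, Accumulator bank lost=occurs → not all inputs occur → does not occur.
Shear sequence unavailable [AND]: Hydraulic supply down=occurs, Ram stack unavailable=not → not all inputs occur → does not occur.
Backup path inoperative [AND]: Right umbilical faulted=not, Inboard hydraulic pump is down=occurs → not all inputs occur → does not occur.
Offshore blowout preventer fails to close [OR]: Shear sequence unavailable=not, Backup path inoperative=not → no input occurs → does not occur.

No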